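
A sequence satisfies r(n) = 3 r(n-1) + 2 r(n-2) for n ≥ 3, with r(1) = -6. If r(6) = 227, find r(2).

Let r(2) = v.
r(3) = -12 + 3v
r(4) = -36 + 11v
r(5) = -132 + 39v
r(6) = -468 + 139v
So -468 + 139v = 227, giving v = 5.

5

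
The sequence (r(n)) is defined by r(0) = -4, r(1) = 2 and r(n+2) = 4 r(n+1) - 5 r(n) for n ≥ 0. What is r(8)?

r(2) = 4(2) - 5(-4) = 28
r(3) = 4(28) - 5(2) = 102
r(4) = 4(102) - 5(28) = 268
r(5) = 4(268) - 5(102) = 562
r(6) = 4(562) - 5(268) = 908
r(7) = 4(908) - 5(562) = 822
r(8) = 4(822) - 5(908) = -1252

-1252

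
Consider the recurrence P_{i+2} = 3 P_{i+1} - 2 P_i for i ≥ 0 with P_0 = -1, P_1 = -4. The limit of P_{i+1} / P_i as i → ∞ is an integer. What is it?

2

The characteristic equation is r^2 - 3r + 2 = 0, which factors as (r - 2)(r - 1) = 0.
So the roots are 2 and 1. Since |2| > |1| and the coefficient of 2^i is non-zero, the ratio tends to 2.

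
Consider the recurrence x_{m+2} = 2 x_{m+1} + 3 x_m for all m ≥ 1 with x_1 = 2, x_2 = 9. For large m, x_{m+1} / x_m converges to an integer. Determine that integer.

3

The characteristic equation is r^2 - 2r - 3 = 0, which factors as (r - 3)(r + 1) = 0.
So the roots are 3 and -1. Since |3| > |-1| and the coefficient of 3^m is non-zero, the ratio tends to 3.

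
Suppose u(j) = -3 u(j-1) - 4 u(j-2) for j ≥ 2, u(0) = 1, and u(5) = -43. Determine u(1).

Let u(1) = x.
u(2) = -4 - 3x
u(3) = 12 + 5x
u(4) = -20 - 3x
u(5) = 12 - 11x
So 12 - 11x = -43, giving x = 5.

5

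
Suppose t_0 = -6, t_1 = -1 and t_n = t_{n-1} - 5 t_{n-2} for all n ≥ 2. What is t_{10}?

-9631

t_2 = (-1) - 5*(-6) = 29
t_3 = 29 - 5*(-1) = 34
t_4 = 34 - 5*29 = -111
t_5 = (-111) - 5*34 = -281
t_6 = (-281) - 5*(-111) = 274
t_7 = 274 - 5*(-281) = 1679
t_8 = 1679 - 5*274 = 309
t_9 = 309 - 5*1679 = -8086
t_{10} = (-8086) - 5*309 = -9631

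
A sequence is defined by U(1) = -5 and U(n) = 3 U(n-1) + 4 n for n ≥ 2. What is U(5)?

U(2) = 3·(-5) + 8 = -7
U(3) = 3·(-7) + 12 = -9
U(4) = 3·(-9) + 16 = -11
U(5) = 3·(-11) + 20 = -13

-13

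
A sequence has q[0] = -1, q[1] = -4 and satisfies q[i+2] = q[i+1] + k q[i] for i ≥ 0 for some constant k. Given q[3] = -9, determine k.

1

q[2] = -4 - k
q[3] = -4 - 5k
So -4 - 5k = -9, giving k = 1.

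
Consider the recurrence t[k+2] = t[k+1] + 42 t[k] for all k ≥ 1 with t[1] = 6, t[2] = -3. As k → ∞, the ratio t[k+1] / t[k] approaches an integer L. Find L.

7

The characteristic equation is r^2 - r - 42 = 0, which factors as (r - 7)(r + 6) = 0.
So the roots are 7 and -6. Since |7| > |-6| and the coefficient of 7^k is non-zero, the ratio tends to 7.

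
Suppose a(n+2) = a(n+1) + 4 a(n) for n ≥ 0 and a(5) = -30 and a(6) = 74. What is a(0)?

4

Rearranging, a(n-2) = (a(n) - a(n-1)) / 4.
a(4) = (74 - (-30)) / 4 = 104/4 = 26
a(3) = (-30 - 26) / 4 = -56/4 = -14
a(2) = (26 - (-14)) / 4 = 40/4 = 10
a(1) = (-14 - 10) / 4 = -24/4 = -6
a(0) = (10 - (-6)) / 4 = 16/4 = 4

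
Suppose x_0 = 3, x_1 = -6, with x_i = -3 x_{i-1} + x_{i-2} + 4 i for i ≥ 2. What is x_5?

x_2 = -3*(-6) + 3 + 8 = 29
x_3 = -3*29 + (-6) + 12 = -81
x_4 = -3*(-81) + 29 + 16 = 288
x_5 = -3*288 + (-81) + 20 = -925

-925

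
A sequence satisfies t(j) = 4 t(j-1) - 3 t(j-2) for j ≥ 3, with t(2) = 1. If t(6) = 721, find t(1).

Let t(1) = z.
t(3) = 4 - 3z
t(4) = 13 - 12z
t(5) = 40 - 39z
t(6) = 121 - 120z
So 121 - 120z = 721, giving z = -5.

-5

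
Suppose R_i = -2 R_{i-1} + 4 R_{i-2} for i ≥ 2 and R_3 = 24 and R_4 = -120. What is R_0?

-6

Rearranging, R_{i-2} = (R_i + 2 R_{i-1}) / 4.
R_2 = (-120 + 2·24) / 4 = -72/4 = -18
R_1 = (24 + 2·(-18)) / 4 = -12/4 = -3
R_0 = (-18 + 2·(-3)) / 4 = -24/4 = -6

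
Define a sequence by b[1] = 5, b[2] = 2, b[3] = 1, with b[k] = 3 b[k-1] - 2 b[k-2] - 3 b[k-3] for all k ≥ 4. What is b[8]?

b[4] = 3(1) - 2(2) - 3(5) = -16
b[5] = 3(-16) - 2(1) - 3(2) = -56
b[6] = 3(-56) - 2(-16) - 3(1) = -139
b[7] = 3(-139) - 2(-56) - 3(-16) = -257
b[8] = 3(-257) - 2(-139) - 3(-56) = -325

-325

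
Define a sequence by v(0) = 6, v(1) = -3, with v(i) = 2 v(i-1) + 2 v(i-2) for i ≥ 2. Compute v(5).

v(2) = 2*(-3) + 2*6 = 6
v(3) = 2*6 + 2*(-3) = 6
v(4) = 2*6 + 2*6 = 24
v(5) = 2*24 + 2*6 = 60

60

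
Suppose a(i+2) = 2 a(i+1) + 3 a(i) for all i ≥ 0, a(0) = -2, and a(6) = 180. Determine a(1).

3

Let a(1) = w.
a(2) = -6 + 2w
a(3) = -12 + 7w
a(4) = -42 + 20w
a(5) = -120 + 61w
a(6) = -366 + 182w
So -366 + 182w = 180, giving w = 3.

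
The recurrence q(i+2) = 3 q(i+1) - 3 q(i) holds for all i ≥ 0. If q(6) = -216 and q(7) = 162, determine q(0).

8

Rearranging, q(i-2) = (q(i) - 3 q(i-1)) / -3.
q(5) = (162 - 3*(-216)) / -3 = 810/-3 = -270
q(4) = (-216 - 3*(-270)) / -3 = 594/-3 = -198
q(3) = (-270 - 3*(-198)) / -3 = 324/-3 = -108
q(2) = (-198 - 3*(-108)) / -3 = 126/-3 = -42
q(1) = (-108 - 3*(-42)) / -3 = 18/-3 = -6
q(0) = (-42 - 3*(-6)) / -3 = -24/-3 = 8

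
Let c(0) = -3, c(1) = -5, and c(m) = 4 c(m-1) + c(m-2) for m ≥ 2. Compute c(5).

c(2) = 4*(-5) + (-3) = -23
c(3) = 4*(-23) + (-5) = -97
c(4) = 4*(-97) + (-23) = -411
c(5) = 4*(-411) + (-97) = -1741

-1741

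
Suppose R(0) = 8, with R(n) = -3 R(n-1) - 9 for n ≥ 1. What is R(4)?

R(1) = -3(8) - 9 = -33
R(2) = -3(-33) - 9 = 90
R(3) = -3(90) - 9 = -279
R(4) = -3(-279) - 9 = 828

828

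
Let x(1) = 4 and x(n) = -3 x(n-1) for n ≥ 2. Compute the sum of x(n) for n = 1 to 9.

x(2) = -3·4 = -12
x(3) = -3·(-12) = 36
x(4) = -3·36 = -108
x(5) = -3·(-108) = 324
x(6) = -3·324 = -972
x(7) = -3·(-972) = 2916
x(8) = -3·2916 = -8748
x(9) = -3·(-8748) = 26244
Sum = 4 + (-12) + 36 + (-108) + 324 + (-972) + 2916 + (-8748) + 26244 = 19684

19684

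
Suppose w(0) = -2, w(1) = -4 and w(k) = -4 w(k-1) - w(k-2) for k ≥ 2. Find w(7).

-13204

w(2) = -4·(-4) - (-2) = 18
w(3) = -4·18 - (-4) = -68
w(4) = -4·(-68) - 18 = 254
w(5) = -4·254 - (-68) = -948
w(6) = -4·(-948) - 254 = 3538
w(7) = -4·3538 - (-948) = -13204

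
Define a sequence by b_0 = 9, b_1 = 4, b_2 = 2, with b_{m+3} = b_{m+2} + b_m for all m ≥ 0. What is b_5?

b_3 = 2 + 9 = 11
b_4 = 11 + 4 = 15
b_5 = 15 + 2 = 17

17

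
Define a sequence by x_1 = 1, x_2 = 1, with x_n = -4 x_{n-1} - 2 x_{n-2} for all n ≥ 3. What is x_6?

260

x_3 = -4·1 - 2·1 = -6
x_4 = -4·(-6) - 2·1 = 22
x_5 = -4·22 - 2·(-6) = -76
x_6 = -4·(-76) - 2·22 = 260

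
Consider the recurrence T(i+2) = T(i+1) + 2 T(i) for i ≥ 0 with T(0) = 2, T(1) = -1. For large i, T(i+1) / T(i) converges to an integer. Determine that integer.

The characteristic equation is r^2 - r - 2 = 0, which factors as (r - 2)(r + 1) = 0.
So the roots are 2 and -1. Since |2| > |-1| and the coefficient of 2^i is non-zero, the ratio tends to 2.

2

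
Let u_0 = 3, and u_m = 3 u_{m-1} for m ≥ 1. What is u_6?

u_1 = 3·3 = 9
u_2 = 3·9 = 27
u_3 = 3·27 = 81
u_4 = 3·81 = 243
u_5 = 3·243 = 729
u_6 = 3·729 = 2187

2187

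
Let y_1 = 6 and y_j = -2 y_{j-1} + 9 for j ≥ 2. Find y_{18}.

The fixed point is 9/(1 + 2) = 3, so y_j - 3 = -2(y_{j-1} - 3).
Hence y_j = 3·(-2)^{j-1} + 3.
y_{18} = 3·(-2)^{17} + 3 = 3·-131072 + 3 = -393213.

-393213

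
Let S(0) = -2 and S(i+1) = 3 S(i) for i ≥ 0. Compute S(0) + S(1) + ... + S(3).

-80

S(1) = 3(-2) = -6
S(2) = 3(-6) = -18
S(3) = 3(-18) = -54
Sum = (-2) + (-6) + (-18) + (-54) = -80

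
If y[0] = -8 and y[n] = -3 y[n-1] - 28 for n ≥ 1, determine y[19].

The fixed point is -28/(1 + 3) = -7, so y[n] + 7 = -3(y[n-1] + 7).
Hence y[n] = -1·(-3)^n - 7.
y[19] = -1·(-3)^{19} - 7 = -1·-1162261467 - 7 = 1162261460.

1162261460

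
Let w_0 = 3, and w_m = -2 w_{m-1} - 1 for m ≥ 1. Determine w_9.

-1707

w_1 = -2·3 - 1 = -7
w_2 = -2·(-7) - 1 = 13
w_3 = -2·13 - 1 = -27
w_4 = -2·(-27) - 1 = 53
w_5 = -2·53 - 1 = -107
w_6 = -2·(-107) - 1 = 213
w_7 = -2·213 - 1 = -427
w_8 = -2·(-427) - 1 = 853
w_9 = -2·853 - 1 = -1707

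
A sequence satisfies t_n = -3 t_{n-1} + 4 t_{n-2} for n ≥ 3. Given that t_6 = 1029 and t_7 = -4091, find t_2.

9

Rearranging, t_{n-2} = (t_n + 3 t_{n-1}) / 4.
t_5 = (-4091 + 3*1029) / 4 = -1004/4 = -251
t_4 = (1029 + 3*(-251)) / 4 = 276/4 = 69
t_3 = (-251 + 3*69) / 4 = -44/4 = -11
t_2 = (69 + 3*(-11)) / 4 = 36/4 = 9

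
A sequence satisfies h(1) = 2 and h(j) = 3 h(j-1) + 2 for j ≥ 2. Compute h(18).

The fixed point is 2/(1 - 3) = -1, so h(j) + 1 = 3(h(j-1) + 1).
Hence h(j) = 3·3^{j-1} - 1.
h(18) = 3·3^{17} - 1 = 3·129140163 - 1 = 387420488.

387420488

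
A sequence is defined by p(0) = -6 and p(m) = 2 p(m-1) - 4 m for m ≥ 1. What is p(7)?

p(1) = 2·(-6) - 4 = -16
p(2) = 2·(-16) - 8 = -40
p(3) = 2·(-40) - 12 = -92
p(4) = 2·(-92) - 16 = -200
p(5) = 2·(-200) - 20 = -420
p(6) = 2·(-420) - 24 = -864
p(7) = 2·(-864) - 28 = -1756

-1756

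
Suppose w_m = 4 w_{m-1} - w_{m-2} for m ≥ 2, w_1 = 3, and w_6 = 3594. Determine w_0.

Let w_0 = z.
w_2 = 12 - z
w_3 = 45 - 4z
w_4 = 168 - 15z
w_5 = 627 - 56z
w_6 = 2340 - 209z
So 2340 - 209z = 3594, giving z = -6.

-6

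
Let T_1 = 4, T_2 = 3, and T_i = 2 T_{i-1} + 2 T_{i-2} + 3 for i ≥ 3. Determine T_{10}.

18751

T_3 = 2·3 + 2·4 + 3 = 17
T_4 = 2·17 + 2·3 + 3 = 43
T_5 = 2·43 + 2·17 + 3 = 123
T_6 = 2·123 + 2·43 + 3 = 335
T_7 = 2·335 + 2·123 + 3 = 919
T_8 = 2·919 + 2·335 + 3 = 2511
T_9 = 2·2511 + 2·919 + 3 = 6863
T_{10} = 2·6863 + 2·2511 + 3 = 18751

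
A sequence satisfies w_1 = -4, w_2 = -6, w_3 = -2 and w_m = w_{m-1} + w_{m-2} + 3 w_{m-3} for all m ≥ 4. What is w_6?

w_4 = (-2) + (-6) + 3*(-4) = -20
w_5 = (-20) + (-2) + 3*(-6) = -40
w_6 = (-40) + (-20) + 3*(-2) = -66

-66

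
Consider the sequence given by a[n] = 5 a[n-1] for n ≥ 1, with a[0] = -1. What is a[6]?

a[1] = 5(-1) = -5
a[2] = 5(-5) = -25
a[3] = 5(-25) = -125
a[4] = 5(-125) = -625
a[5] = 5(-625) = -3125
a[6] = 5(-3125) = -15625

-15625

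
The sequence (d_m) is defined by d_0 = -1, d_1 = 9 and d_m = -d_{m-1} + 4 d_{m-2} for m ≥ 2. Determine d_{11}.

80017

d_2 = -9 + 4*(-1) = -13
d_3 = -(-13) + 4*9 = 49
d_4 = -49 + 4*(-13) = -101
d_5 = -(-101) + 4*49 = 297
d_6 = -297 + 4*(-101) = -701
d_7 = -(-701) + 4*297 = 1889
d_8 = -1889 + 4*(-701) = -4693
d_9 = -(-4693) + 4*1889 = 12249
d_{10} = -12249 + 4*(-4693) = -31021
d_{11} = -(-31021) + 4*12249 = 80017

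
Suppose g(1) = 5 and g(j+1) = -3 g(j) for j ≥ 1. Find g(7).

3645

g(2) = -3·5 = -15
g(3) = -3·(-15) = 45
g(4) = -3·45 = -135
g(5) = -3·(-135) = 405
g(6) = -3·405 = -1215
g(7) = -3·(-1215) = 3645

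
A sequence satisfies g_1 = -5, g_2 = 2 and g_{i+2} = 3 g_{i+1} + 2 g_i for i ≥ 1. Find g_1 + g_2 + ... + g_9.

-7055

g_3 = 3(2) + 2(-5) = -4
g_4 = 3(-4) + 2(2) = -8
g_5 = 3(-8) + 2(-4) = -32
g_6 = 3(-32) + 2(-8) = -112
g_7 = 3(-112) + 2(-32) = -400
g_8 = 3(-400) + 2(-112) = -1424
g_9 = 3(-1424) + 2(-400) = -5072
Sum = (-5) + 2 + (-4) + (-8) + (-32) + (-112) + (-400) + (-1424) + (-5072) = -7055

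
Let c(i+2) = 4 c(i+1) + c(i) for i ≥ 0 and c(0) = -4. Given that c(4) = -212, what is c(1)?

-2

Let c(1) = w.
c(2) = -4 + 4w
c(3) = -16 + 17w
c(4) = -68 + 72w
So -68 + 72w = -212, giving w = -2.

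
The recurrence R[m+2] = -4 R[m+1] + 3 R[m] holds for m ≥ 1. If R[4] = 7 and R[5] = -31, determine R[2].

1

Rearranging, R[m-2] = (R[m] + 4 R[m-1]) / 3.
R[3] = (-31 + 4·7) / 3 = -3/3 = -1
R[2] = (7 + 4·(-1)) / 3 = 3/3 = 1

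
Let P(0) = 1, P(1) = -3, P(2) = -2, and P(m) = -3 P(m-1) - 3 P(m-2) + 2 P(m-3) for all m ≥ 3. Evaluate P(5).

98

P(3) = -3·(-2) - 3·(-3) + 2·1 = 17
P(4) = -3·17 - 3·(-2) + 2·(-3) = -51
P(5) = -3·(-51) - 3·17 + 2·(-2) = 98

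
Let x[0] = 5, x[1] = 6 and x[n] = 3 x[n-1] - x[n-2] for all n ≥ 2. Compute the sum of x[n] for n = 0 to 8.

6536

x[2] = 3·6 - 5 = 13
x[3] = 3·13 - 6 = 33
x[4] = 3·33 - 13 = 86
x[5] = 3·86 - 33 = 225
x[6] = 3·225 - 86 = 589
x[7] = 3·589 - 225 = 1542
x[8] = 3·1542 - 589 = 4037
Sum = 5 + 6 + 13 + 33 + 86 + 225 + 589 + 1542 + 4037 = 6536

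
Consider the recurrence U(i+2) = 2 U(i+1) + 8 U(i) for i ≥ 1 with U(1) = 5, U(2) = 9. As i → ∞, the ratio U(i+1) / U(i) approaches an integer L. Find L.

The characteristic equation is r^2 - 2r - 8 = 0, which factors as (r - 4)(r + 2) = 0.
So the roots are 4 and -2. Since |4| > |-2| and the coefficient of 4^i is non-zero, the ratio tends to 4.

4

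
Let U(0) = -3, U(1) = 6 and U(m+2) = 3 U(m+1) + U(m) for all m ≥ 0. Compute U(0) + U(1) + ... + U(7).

8679

U(2) = 3·6 + (-3) = 15
U(3) = 3·15 + 6 = 51
U(4) = 3·51 + 15 = 168
U(5) = 3·168 + 51 = 555
U(6) = 3·555 + 168 = 1833
U(7) = 3·1833 + 555 = 6054
Sum = (-3) + 6 + 15 + 51 + 168 + 555 + 1833 + 6054 = 8679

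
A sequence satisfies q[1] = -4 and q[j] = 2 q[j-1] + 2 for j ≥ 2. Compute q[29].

The fixed point is 2/(1 - 2) = -2, so q[j] + 2 = 2(q[j-1] + 2).
Hence q[j] = -2·2^{j-1} - 2.
q[29] = -2·2^{28} - 2 = -2·268435456 - 2 = -536870914.

-536870914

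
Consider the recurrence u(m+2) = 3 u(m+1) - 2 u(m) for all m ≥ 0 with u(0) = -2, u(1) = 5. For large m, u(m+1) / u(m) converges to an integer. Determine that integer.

2

The characteristic equation is r^2 - 3r + 2 = 0, which factors as (r - 2)(r - 1) = 0.
So the roots are 2 and 1. Since |2| > |1| and the coefficient of 2^m is non-zero, the ratio tends to 2.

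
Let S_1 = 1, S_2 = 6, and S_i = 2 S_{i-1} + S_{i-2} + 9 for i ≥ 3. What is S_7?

S_3 = 2(6) + 1 + 9 = 22
S_4 = 2(22) + 6 + 9 = 59
S_5 = 2(59) + 22 + 9 = 149
S_6 = 2(149) + 59 + 9 = 366
S_7 = 2(366) + 149 + 9 = 890

890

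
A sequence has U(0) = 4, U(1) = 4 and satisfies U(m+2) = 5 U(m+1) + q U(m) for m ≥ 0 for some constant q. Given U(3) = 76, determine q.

-1

U(2) = 20 + 4q
U(3) = 100 + 24q
So 100 + 24q = 76, giving q = -1.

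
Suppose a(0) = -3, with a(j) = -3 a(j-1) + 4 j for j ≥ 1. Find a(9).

73821

a(1) = -3·(-3) + 4 = 13
a(2) = -3·13 + 8 = -31
a(3) = -3·(-31) + 12 = 105
a(4) = -3·105 + 16 = -299
a(5) = -3·(-299) + 20 = 917
a(6) = -3·917 + 24 = -2727
a(7) = -3·(-2727) + 28 = 8209
a(8) = -3·8209 + 32 = -24595
a(9) = -3·(-24595) + 36 = 73821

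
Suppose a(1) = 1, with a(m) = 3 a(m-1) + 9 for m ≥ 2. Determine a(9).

a(2) = 3(1) + 9 = 12
a(3) = 3(12) + 9 = 45
a(4) = 3(45) + 9 = 144
a(5) = 3(144) + 9 = 441
a(6) = 3(441) + 9 = 1332
a(7) = 3(1332) + 9 = 4005
a(8) = 3(4005) + 9 = 12024
a(9) = 3(12024) + 9 = 36081

36081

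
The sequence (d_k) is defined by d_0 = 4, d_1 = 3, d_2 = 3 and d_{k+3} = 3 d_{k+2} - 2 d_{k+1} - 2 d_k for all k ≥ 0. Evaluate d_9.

-253

d_3 = 3*3 - 2*3 - 2*4 = -5
d_4 = 3*(-5) - 2*3 - 2*3 = -27
d_5 = 3*(-27) - 2*(-5) - 2*3 = -77
d_6 = 3*(-77) - 2*(-27) - 2*(-5) = -167
d_7 = 3*(-167) - 2*(-77) - 2*(-27) = -293
d_8 = 3*(-293) - 2*(-167) - 2*(-77) = -391
d_9 = 3*(-391) - 2*(-293) - 2*(-167) = -253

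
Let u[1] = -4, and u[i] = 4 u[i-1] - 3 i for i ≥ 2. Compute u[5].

-1615

u[2] = 4*(-4) - 6 = -22
u[3] = 4*(-22) - 9 = -97
u[4] = 4*(-97) - 12 = -400
u[5] = 4*(-400) - 15 = -1615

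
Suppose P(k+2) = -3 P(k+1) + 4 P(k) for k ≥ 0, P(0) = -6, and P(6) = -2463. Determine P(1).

Let P(1) = y.
P(2) = -24 - 3y
P(3) = 72 + 13y
P(4) = -312 - 51y
P(5) = 1224 + 205y
P(6) = -4920 - 819y
So -4920 - 819y = -2463, giving y = -3.

-3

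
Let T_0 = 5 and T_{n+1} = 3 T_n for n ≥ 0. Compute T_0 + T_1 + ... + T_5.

T_1 = 3(5) = 15
T_2 = 3(15) = 45
T_3 = 3(45) = 135
T_4 = 3(135) = 405
T_5 = 3(405) = 1215
Sum = 5 + 15 + 45 + 135 + 405 + 1215 = 1820

1820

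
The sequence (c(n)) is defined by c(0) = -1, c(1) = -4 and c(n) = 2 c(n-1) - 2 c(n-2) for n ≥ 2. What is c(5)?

16

c(2) = 2(-4) - 2(-1) = -6
c(3) = 2(-6) - 2(-4) = -4
c(4) = 2(-4) - 2(-6) = 4
c(5) = 2(4) - 2(-4) = 16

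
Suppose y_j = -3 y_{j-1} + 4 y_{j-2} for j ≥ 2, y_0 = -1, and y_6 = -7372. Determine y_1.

8

Let y_1 = z.
y_2 = -4 - 3z
y_3 = 12 + 13z
y_4 = -52 - 51z
y_5 = 204 + 205z
y_6 = -820 - 819z
So -820 - 819z = -7372, giving z = 8.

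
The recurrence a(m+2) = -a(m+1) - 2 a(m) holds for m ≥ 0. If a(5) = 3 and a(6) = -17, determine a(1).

Rearranging, a(m-2) = (a(m) + a(m-1)) / -2.
a(4) = (-17 + 3) / -2 = -14/-2 = 7
a(3) = (3 + 7) / -2 = 10/-2 = -5
a(2) = (7 + (-5)) / -2 = 2/-2 = -1
a(1) = (-5 + (-1)) / -2 = -6/-2 = 3

3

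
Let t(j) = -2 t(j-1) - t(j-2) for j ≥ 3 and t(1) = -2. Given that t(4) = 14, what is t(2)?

Let t(2) = w.
t(3) = 2 - 2w
t(4) = -4 + 3w
So -4 + 3w = 14, giving w = 6.

6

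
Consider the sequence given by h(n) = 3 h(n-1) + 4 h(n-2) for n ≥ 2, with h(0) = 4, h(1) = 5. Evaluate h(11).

h(2) = 3*5 + 4*4 = 31
h(3) = 3*31 + 4*5 = 113
h(4) = 3*113 + 4*31 = 463
h(5) = 3*463 + 4*113 = 1841
h(6) = 3*1841 + 4*463 = 7375
h(7) = 3*7375 + 4*1841 = 29489
h(8) = 3*29489 + 4*7375 = 117967
h(9) = 3*117967 + 4*29489 = 471857
h(10) = 3*471857 + 4*117967 = 1887439
h(11) = 3*1887439 + 4*471857 = 7549745

7549745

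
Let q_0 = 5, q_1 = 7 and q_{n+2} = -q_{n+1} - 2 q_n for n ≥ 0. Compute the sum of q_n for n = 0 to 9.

-132

q_2 = -7 - 2·5 = -17
q_3 = -(-17) - 2·7 = 3
q_4 = -3 - 2·(-17) = 31
q_5 = -31 - 2·3 = -37
q_6 = -(-37) - 2·31 = -25
q_7 = -(-25) - 2·(-37) = 99
q_8 = -99 - 2·(-25) = -49
q_9 = -(-49) - 2·99 = -149
Sum = 5 + 7 + (-17) + 3 + 31 + (-37) + (-25) + 99 + (-49) + (-149) = -132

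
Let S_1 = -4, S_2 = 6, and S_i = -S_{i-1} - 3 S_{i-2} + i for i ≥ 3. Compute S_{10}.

S_3 = -6 - 3(-4) + 3 = 9
S_4 = -9 - 3(6) + 4 = -23
S_5 = -(-23) - 3(9) + 5 = 1
S_6 = -1 - 3(-23) + 6 = 74
S_7 = -74 - 3(1) + 7 = -70
S_8 = -(-70) - 3(74) + 8 = -144
S_9 = -(-144) - 3(-70) + 9 = 363
S_{10} = -363 - 3(-144) + 10 = 79

79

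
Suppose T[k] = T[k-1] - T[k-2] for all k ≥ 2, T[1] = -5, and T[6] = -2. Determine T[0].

Let T[0] = v.
T[2] = -5 - v
T[3] = -v
T[4] = 5
T[5] = 5 + v
T[6] = v
So v = -2, giving v = -2.

-2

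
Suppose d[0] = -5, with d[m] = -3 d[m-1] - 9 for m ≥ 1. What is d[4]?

d[1] = -3*(-5) - 9 = 6
d[2] = -3*6 - 9 = -27
d[3] = -3*(-27) - 9 = 72
d[4] = -3*72 - 9 = -225

-225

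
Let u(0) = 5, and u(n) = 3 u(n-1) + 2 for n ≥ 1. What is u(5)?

u(1) = 3·5 + 2 = 17
u(2) = 3·17 + 2 = 53
u(3) = 3·53 + 2 = 161
u(4) = 3·161 + 2 = 485
u(5) = 3·485 + 2 = 1457

1457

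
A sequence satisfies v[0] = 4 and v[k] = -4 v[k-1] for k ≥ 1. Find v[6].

v[1] = -4*4 = -16
v[2] = -4*(-16) = 64
v[3] = -4*64 = -256
v[4] = -4*(-256) = 1024
v[5] = -4*1024 = -4096
v[6] = -4*(-4096) = 16384

16384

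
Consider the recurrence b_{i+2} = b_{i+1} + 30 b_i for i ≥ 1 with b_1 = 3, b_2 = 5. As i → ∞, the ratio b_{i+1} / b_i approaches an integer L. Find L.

6

The characteristic equation is r^2 - r - 30 = 0, which factors as (r - 6)(r + 5) = 0.
So the roots are 6 and -5. Since |6| > |-5| and the coefficient of 6^i is non-zero, the ratio tends to 6.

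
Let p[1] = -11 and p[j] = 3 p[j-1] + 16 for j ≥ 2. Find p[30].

-205891132094657

The fixed point is 16/(1 - 3) = -8, so p[j] + 8 = 3(p[j-1] + 8).
Hence p[j] = -3·3^{j-1} - 8.
p[30] = -3·3^{29} - 8 = -3·68630377364883 - 8 = -205891132094657.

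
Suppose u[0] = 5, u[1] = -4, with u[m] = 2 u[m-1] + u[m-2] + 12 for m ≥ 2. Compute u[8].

2669

u[2] = 2·(-4) + 5 + 12 = 9
u[3] = 2·9 + (-4) + 12 = 26
u[4] = 2·26 + 9 + 12 = 73
u[5] = 2·73 + 26 + 12 = 184
u[6] = 2·184 + 73 + 12 = 453
u[7] = 2·453 + 184 + 12 = 1102
u[8] = 2·1102 + 453 + 12 = 2669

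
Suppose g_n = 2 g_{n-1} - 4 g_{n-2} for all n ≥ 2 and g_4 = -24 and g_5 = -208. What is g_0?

Rearranging, g_{n-2} = (g_n - 2 g_{n-1}) / -4.
g_3 = (-208 - 2*(-24)) / -4 = -160/-4 = 40
g_2 = (-24 - 2*40) / -4 = -104/-4 = 26
g_1 = (40 - 2*26) / -4 = -12/-4 = 3
g_0 = (26 - 2*3) / -4 = 20/-4 = -5

-5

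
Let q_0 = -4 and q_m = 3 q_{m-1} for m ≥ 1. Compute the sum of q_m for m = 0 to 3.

-160

q_1 = 3(-4) = -12
q_2 = 3(-12) = -36
q_3 = 3(-36) = -108
Sum = (-4) + (-12) + (-36) + (-108) = -160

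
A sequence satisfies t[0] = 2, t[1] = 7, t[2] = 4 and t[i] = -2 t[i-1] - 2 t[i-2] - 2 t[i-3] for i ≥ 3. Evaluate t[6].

24

t[3] = -2*4 - 2*7 - 2*2 = -26
t[4] = -2*(-26) - 2*4 - 2*7 = 30
t[5] = -2*30 - 2*(-26) - 2*4 = -16
t[6] = -2*(-16) - 2*30 - 2*(-26) = 24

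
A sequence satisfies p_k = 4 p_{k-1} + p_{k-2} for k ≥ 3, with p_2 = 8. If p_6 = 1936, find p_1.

-7

Let p_1 = y.
p_3 = 32 + y
p_4 = 136 + 4y
p_5 = 576 + 17y
p_6 = 2440 + 72y
So 2440 + 72y = 1936, giving y = -7.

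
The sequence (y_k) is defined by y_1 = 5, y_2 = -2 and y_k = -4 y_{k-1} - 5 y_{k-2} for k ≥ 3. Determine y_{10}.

-6002

y_3 = -4(-2) - 5(5) = -17
y_4 = -4(-17) - 5(-2) = 78
y_5 = -4(78) - 5(-17) = -227
y_6 = -4(-227) - 5(78) = 518
y_7 = -4(518) - 5(-227) = -937
y_8 = -4(-937) - 5(518) = 1158
y_9 = -4(1158) - 5(-937) = 53
y_{10} = -4(53) - 5(1158) = -6002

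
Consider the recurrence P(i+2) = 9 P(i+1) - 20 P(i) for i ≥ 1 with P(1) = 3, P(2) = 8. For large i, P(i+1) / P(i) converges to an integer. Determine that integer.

5

The characteristic equation is r^2 - 9r + 20 = 0, which factors as (r - 5)(r - 4) = 0.
So the roots are 5 and 4. Since |5| > |4| and the coefficient of 5^i is non-zero, the ratio tends to 5.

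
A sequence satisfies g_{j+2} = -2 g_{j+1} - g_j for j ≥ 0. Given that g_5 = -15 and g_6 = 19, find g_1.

1

Rearranging, g_{j-2} = -(g_j + 2 g_{j-1}).
g_4 = -(19 + 2·(-15)) = 11
g_3 = -(-15 + 2·11) = -7
g_2 = -(11 + 2·(-7)) = 3
g_1 = -(-7 + 2·3) = 1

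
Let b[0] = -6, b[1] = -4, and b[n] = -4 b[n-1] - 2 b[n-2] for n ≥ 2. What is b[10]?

571840

b[2] = -4(-4) - 2(-6) = 28
b[3] = -4(28) - 2(-4) = -104
b[4] = -4(-104) - 2(28) = 360
b[5] = -4(360) - 2(-104) = -1232
b[6] = -4(-1232) - 2(360) = 4208
b[7] = -4(4208) - 2(-1232) = -14368
b[8] = -4(-14368) - 2(4208) = 49056
b[9] = -4(49056) - 2(-14368) = -167488
b[10] = -4(-167488) - 2(49056) = 571840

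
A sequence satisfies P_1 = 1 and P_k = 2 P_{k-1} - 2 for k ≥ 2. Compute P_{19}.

The fixed point is -2/(1 - 2) = 2, so P_k - 2 = 2(P_{k-1} - 2).
Hence P_k = -1·2^{k-1} + 2.
P_{19} = -1·2^{18} + 2 = -1·262144 + 2 = -262142.

-262142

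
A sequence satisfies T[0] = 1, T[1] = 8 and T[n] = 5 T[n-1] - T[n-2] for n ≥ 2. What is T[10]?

T[2] = 5(8) - 1 = 39
T[3] = 5(39) - 8 = 187
T[4] = 5(187) - 39 = 896
T[5] = 5(896) - 187 = 4293
T[6] = 5(4293) - 896 = 20569
T[7] = 5(20569) - 4293 = 98552
T[8] = 5(98552) - 20569 = 472191
T[9] = 5(472191) - 98552 = 2262403
T[10] = 5(2262403) - 472191 = 10839824

10839824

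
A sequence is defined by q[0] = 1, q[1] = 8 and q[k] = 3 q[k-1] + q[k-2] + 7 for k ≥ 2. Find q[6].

4081

q[2] = 3·8 + 1 + 7 = 32
q[3] = 3·32 + 8 + 7 = 111
q[4] = 3·111 + 32 + 7 = 372
q[5] = 3·372 + 111 + 7 = 1234
q[6] = 3·1234 + 372 + 7 = 4081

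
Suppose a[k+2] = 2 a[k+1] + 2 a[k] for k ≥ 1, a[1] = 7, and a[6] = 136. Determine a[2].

-2

Let a[2] = v.
a[3] = 14 + 2v
a[4] = 28 + 6v
a[5] = 84 + 16v
a[6] = 224 + 44v
So 224 + 44v = 136, giving v = -2.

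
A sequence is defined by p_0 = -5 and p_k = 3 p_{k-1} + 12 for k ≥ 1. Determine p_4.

p_1 = 3(-5) + 12 = -3
p_2 = 3(-3) + 12 = 3
p_3 = 3(3) + 12 = 21
p_4 = 3(21) + 12 = 75

75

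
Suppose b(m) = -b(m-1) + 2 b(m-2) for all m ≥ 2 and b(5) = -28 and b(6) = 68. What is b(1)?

2

Rearranging, b(m-2) = (b(m) + b(m-1)) / 2.
b(4) = (68 + (-28)) / 2 = 40/2 = 20
b(3) = (-28 + 20) / 2 = -8/2 = -4
b(2) = (20 + (-4)) / 2 = 16/2 = 8
b(1) = (-4 + 8) / 2 = 4/2 = 2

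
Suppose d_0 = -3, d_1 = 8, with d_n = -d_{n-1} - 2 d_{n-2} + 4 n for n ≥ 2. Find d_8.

d_2 = -8 - 2·(-3) + 8 = 6
d_3 = -6 - 2·8 + 12 = -10
d_4 = -(-10) - 2·6 + 16 = 14
d_5 = -14 - 2·(-10) + 20 = 26
d_6 = -26 - 2·14 + 24 = -30
d_7 = -(-30) - 2·26 + 28 = 6
d_8 = -6 - 2·(-30) + 32 = 86

86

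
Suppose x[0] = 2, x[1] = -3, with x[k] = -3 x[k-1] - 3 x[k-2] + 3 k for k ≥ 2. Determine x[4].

x[2] = -3·(-3) - 3·2 + 6 = 9
x[3] = -3·9 - 3·(-3) + 9 = -9
x[4] = -3·(-9) - 3·9 + 12 = 12

12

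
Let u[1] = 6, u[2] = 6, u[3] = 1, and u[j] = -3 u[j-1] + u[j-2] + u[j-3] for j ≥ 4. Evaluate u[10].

7362

u[4] = -3*1 + 6 + 6 = 9
u[5] = -3*9 + 1 + 6 = -20
u[6] = -3*(-20) + 9 + 1 = 70
u[7] = -3*70 + (-20) + 9 = -221
u[8] = -3*(-221) + 70 + (-20) = 713
u[9] = -3*713 + (-221) + 70 = -2290
u[10] = -3*(-2290) + 713 + (-221) = 7362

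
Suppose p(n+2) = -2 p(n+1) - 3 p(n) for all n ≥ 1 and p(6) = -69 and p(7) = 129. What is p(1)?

3

Rearranging, p(n-2) = (p(n) + 2 p(n-1)) / -3.
p(5) = (129 + 2*(-69)) / -3 = -9/-3 = 3
p(4) = (-69 + 2*3) / -3 = -63/-3 = 21
p(3) = (3 + 2*21) / -3 = 45/-3 = -15
p(2) = (21 + 2*(-15)) / -3 = -9/-3 = 3
p(1) = (-15 + 2*3) / -3 = -9/-3 = 3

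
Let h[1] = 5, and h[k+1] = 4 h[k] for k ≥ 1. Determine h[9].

h[2] = 4·5 = 20
h[3] = 4·20 = 80
h[4] = 4·80 = 320
h[5] = 4·320 = 1280
h[6] = 4·1280 = 5120
h[7] = 4·5120 = 20480
h[8] = 4·20480 = 81920
h[9] = 4·81920 = 327680

327680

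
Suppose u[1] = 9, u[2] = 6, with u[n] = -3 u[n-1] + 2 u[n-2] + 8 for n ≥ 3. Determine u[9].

u[3] = -3(6) + 2(9) + 8 = 8
u[4] = -3(8) + 2(6) + 8 = -4
u[5] = -3(-4) + 2(8) + 8 = 36
u[6] = -3(36) + 2(-4) + 8 = -108
u[7] = -3(-108) + 2(36) + 8 = 404
u[8] = -3(404) + 2(-108) + 8 = -1420
u[9] = -3(-1420) + 2(404) + 8 = 5076

5076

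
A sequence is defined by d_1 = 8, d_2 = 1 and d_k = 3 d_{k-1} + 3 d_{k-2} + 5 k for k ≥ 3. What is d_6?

2271

d_3 = 3·1 + 3·8 + 15 = 42
d_4 = 3·42 + 3·1 + 20 = 149
d_5 = 3·149 + 3·42 + 25 = 598
d_6 = 3·598 + 3·149 + 30 = 2271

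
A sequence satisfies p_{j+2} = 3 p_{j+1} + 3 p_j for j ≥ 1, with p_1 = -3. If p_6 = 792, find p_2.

Let p_2 = w.
p_3 = -9 + 3w
p_4 = -27 + 12w
p_5 = -108 + 45w
p_6 = -405 + 171w
So -405 + 171w = 792, giving w = 7.

7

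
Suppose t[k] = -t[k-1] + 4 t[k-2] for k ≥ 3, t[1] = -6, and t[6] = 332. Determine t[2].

Let t[2] = y.
t[3] = -24 - y
t[4] = 24 + 5y
t[5] = -120 - 9y
t[6] = 216 + 29y
So 216 + 29y = 332, giving y = 4.

4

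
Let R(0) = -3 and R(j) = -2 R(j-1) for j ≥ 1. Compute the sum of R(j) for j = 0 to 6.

R(1) = -2*(-3) = 6
R(2) = -2*6 = -12
R(3) = -2*(-12) = 24
R(4) = -2*24 = -48
R(5) = -2*(-48) = 96
R(6) = -2*96 = -192
Sum = (-3) + 6 + (-12) + 24 + (-48) + 96 + (-192) = -129

-129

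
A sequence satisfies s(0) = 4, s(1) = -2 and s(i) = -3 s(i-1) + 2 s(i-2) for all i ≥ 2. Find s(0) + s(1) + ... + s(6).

1648

s(2) = -3*(-2) + 2*4 = 14
s(3) = -3*14 + 2*(-2) = -46
s(4) = -3*(-46) + 2*14 = 166
s(5) = -3*166 + 2*(-46) = -590
s(6) = -3*(-590) + 2*166 = 2102
Sum = 4 + (-2) + 14 + (-46) + 166 + (-590) + 2102 = 1648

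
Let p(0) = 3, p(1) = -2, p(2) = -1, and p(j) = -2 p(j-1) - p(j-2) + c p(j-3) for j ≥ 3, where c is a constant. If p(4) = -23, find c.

p(3) = 4 + 3c
p(4) = -7 - 8c
So -7 - 8c = -23, giving c = 2.

2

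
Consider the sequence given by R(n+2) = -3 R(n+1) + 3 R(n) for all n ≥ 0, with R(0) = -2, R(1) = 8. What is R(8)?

R(2) = -3*8 + 3*(-2) = -30
R(3) = -3*(-30) + 3*8 = 114
R(4) = -3*114 + 3*(-30) = -432
R(5) = -3*(-432) + 3*114 = 1638
R(6) = -3*1638 + 3*(-432) = -6210
R(7) = -3*(-6210) + 3*1638 = 23544
R(8) = -3*23544 + 3*(-6210) = -89262

-89262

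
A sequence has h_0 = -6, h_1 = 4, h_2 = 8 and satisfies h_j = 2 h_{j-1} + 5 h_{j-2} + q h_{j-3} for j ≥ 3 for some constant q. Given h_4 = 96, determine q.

2

h_3 = 36 - 6q
h_4 = 112 - 8q
So 112 - 8q = 96, giving q = 2.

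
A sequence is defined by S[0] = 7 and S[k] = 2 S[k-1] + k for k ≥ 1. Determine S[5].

281

S[1] = 2·7 + 1 = 15
S[2] = 2·15 + 2 = 32
S[3] = 2·32 + 3 = 67
S[4] = 2·67 + 4 = 138
S[5] = 2·138 + 5 = 281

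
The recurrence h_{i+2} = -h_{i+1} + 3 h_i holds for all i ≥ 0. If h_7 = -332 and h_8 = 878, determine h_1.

4

Rearranging, h_{i-2} = (h_i + h_{i-1}) / 3.
h_6 = (878 + (-332)) / 3 = 546/3 = 182
h_5 = (-332 + 182) / 3 = -150/3 = -50
h_4 = (182 + (-50)) / 3 = 132/3 = 44
h_3 = (-50 + 44) / 3 = -6/3 = -2
h_2 = (44 + (-2)) / 3 = 42/3 = 14
h_1 = (-2 + 14) / 3 = 12/3 = 4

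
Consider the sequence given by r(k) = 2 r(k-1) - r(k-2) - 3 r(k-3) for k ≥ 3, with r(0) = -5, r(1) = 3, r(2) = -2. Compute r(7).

-45

r(3) = 2(-2) - 3 - 3(-5) = 8
r(4) = 2(8) - (-2) - 3(3) = 9
r(5) = 2(9) - 8 - 3(-2) = 16
r(6) = 2(16) - 9 - 3(8) = -1
r(7) = 2(-1) - 16 - 3(9) = -45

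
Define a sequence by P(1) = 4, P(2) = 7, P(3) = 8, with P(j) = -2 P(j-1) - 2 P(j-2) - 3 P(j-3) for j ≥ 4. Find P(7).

P(4) = -2(8) - 2(7) - 3(4) = -42
P(5) = -2(-42) - 2(8) - 3(7) = 47
P(6) = -2(47) - 2(-42) - 3(8) = -34
P(7) = -2(-34) - 2(47) - 3(-42) = 100

100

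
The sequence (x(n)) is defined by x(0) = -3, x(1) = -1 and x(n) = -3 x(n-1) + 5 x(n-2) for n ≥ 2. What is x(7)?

10891

x(2) = -3(-1) + 5(-3) = -12
x(3) = -3(-12) + 5(-1) = 31
x(4) = -3(31) + 5(-12) = -153
x(5) = -3(-153) + 5(31) = 614
x(6) = -3(614) + 5(-153) = -2607
x(7) = -3(-2607) + 5(614) = 10891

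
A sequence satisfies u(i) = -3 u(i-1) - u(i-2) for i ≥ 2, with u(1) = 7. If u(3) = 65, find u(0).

Let u(0) = y.
u(2) = -21 - y
u(3) = 56 + 3y
So 56 + 3y = 65, giving y = 3.

3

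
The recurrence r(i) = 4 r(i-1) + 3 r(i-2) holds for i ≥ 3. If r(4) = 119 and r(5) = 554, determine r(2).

5

Rearranging, r(i-2) = (r(i) - 4 r(i-1)) / 3.
r(3) = (554 - 4*119) / 3 = 78/3 = 26
r(2) = (119 - 4*26) / 3 = 15/3 = 5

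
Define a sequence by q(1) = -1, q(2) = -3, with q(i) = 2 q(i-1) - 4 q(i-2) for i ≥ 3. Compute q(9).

q(3) = 2·(-3) - 4·(-1) = -2
q(4) = 2·(-2) - 4·(-3) = 8
q(5) = 2·8 - 4·(-2) = 24
q(6) = 2·24 - 4·8 = 16
q(7) = 2·16 - 4·24 = -64
q(8) = 2·(-64) - 4·16 = -192
q(9) = 2·(-192) - 4·(-64) = -128

-128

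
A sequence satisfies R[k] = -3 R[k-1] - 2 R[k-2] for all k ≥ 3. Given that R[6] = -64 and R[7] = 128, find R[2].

-4

Rearranging, R[k-2] = (R[k] + 3 R[k-1]) / -2.
R[5] = (128 + 3·(-64)) / -2 = -64/-2 = 32
R[4] = (-64 + 3·32) / -2 = 32/-2 = -16
R[3] = (32 + 3·(-16)) / -2 = -16/-2 = 8
R[2] = (-16 + 3·8) / -2 = 8/-2 = -4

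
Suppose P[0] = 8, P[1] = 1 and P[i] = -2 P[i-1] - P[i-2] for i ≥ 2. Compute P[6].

P[2] = -2*1 - 8 = -10
P[3] = -2*(-10) - 1 = 19
P[4] = -2*19 - (-10) = -28
P[5] = -2*(-28) - 19 = 37
P[6] = -2*37 - (-28) = -46

-46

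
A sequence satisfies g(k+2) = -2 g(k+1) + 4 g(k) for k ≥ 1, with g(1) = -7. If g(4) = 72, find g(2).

2

Let g(2) = y.
g(3) = -28 - 2y
g(4) = 56 + 8y
So 56 + 8y = 72, giving y = 2.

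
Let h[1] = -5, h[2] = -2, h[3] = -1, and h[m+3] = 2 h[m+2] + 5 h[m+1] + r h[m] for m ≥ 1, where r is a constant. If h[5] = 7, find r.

h[4] = -12 - 5r
h[5] = -29 - 12r
So -29 - 12r = 7, giving r = -3.

-3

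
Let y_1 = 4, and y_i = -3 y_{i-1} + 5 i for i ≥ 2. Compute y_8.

y_2 = -3(4) + 10 = -2
y_3 = -3(-2) + 15 = 21
y_4 = -3(21) + 20 = -43
y_5 = -3(-43) + 25 = 154
y_6 = -3(154) + 30 = -432
y_7 = -3(-432) + 35 = 1331
y_8 = -3(1331) + 40 = -3953

-3953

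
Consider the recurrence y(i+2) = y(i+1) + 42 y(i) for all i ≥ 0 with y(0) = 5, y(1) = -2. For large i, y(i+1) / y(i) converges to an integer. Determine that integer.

The characteristic equation is r^2 - r - 42 = 0, which factors as (r - 7)(r + 6) = 0.
So the roots are 7 and -6. Since |7| > |-6| and the coefficient of 7^i is non-zero, the ratio tends to 7.

7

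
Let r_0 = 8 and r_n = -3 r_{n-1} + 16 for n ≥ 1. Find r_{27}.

The fixed point is 16/(1 + 3) = 4, so r_n - 4 = -3(r_{n-1} - 4).
Hence r_n = 4·(-3)^n + 4.
r_{27} = 4·(-3)^{27} + 4 = 4·-7625597484987 + 4 = -30502389939944.

-30502389939944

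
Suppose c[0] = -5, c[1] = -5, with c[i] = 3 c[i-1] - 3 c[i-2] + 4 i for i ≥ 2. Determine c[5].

302

c[2] = 3*(-5) - 3*(-5) + 8 = 8
c[3] = 3*8 - 3*(-5) + 12 = 51
c[4] = 3*51 - 3*8 + 16 = 145
c[5] = 3*145 - 3*51 + 20 = 302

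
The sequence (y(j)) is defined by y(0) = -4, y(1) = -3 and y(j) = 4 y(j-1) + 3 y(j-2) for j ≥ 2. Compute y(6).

-10608

y(2) = 4·(-3) + 3·(-4) = -24
y(3) = 4·(-24) + 3·(-3) = -105
y(4) = 4·(-105) + 3·(-24) = -492
y(5) = 4·(-492) + 3·(-105) = -2283
y(6) = 4·(-2283) + 3·(-492) = -10608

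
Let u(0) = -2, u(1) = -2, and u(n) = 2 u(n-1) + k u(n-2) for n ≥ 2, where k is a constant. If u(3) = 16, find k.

u(2) = -4 - 2k
u(3) = -8 - 6k
So -8 - 6k = 16, giving k = -4.

-4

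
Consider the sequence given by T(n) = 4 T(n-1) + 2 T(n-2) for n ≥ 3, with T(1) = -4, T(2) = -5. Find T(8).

T(3) = 4·(-5) + 2·(-4) = -28
T(4) = 4·(-28) + 2·(-5) = -122
T(5) = 4·(-122) + 2·(-28) = -544
T(6) = 4·(-544) + 2·(-122) = -2420
T(7) = 4·(-2420) + 2·(-544) = -10768
T(8) = 4·(-10768) + 2·(-2420) = -47912

-47912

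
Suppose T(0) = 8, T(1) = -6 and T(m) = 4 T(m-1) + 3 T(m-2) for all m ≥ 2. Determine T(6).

T(2) = 4·(-6) + 3·8 = 0
T(3) = 4·0 + 3·(-6) = -18
T(4) = 4·(-18) + 3·0 = -72
T(5) = 4·(-72) + 3·(-18) = -342
T(6) = 4·(-342) + 3·(-72) = -1584

-1584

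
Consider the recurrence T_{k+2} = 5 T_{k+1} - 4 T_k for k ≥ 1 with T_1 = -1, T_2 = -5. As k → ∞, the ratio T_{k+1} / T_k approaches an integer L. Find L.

The characteristic equation is r^2 - 5r + 4 = 0, which factors as (r - 4)(r - 1) = 0.
So the roots are 4 and 1. Since |4| > |1| and the coefficient of 4^k is non-zero, the ratio tends to 4.

4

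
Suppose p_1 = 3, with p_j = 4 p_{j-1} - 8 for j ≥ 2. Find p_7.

1368

p_2 = 4·3 - 8 = 4
p_3 = 4·4 - 8 = 8
p_4 = 4·8 - 8 = 24
p_5 = 4·24 - 8 = 88
p_6 = 4·88 - 8 = 344
p_7 = 4·344 - 8 = 1368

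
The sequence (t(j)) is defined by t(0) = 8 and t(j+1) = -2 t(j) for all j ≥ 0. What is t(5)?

-256

t(1) = -2(8) = -16
t(2) = -2(-16) = 32
t(3) = -2(32) = -64
t(4) = -2(-64) = 128
t(5) = -2(128) = -256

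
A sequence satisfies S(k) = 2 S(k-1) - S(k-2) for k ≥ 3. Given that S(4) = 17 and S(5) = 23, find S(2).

Rearranging, S(k-2) = -(S(k) - 2 S(k-1)).
S(3) = -(23 - 2(17)) = 11
S(2) = -(17 - 2(11)) = 5

5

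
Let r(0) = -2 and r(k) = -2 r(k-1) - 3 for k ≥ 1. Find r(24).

The fixed point is -3/(1 + 2) = -1, so r(k) + 1 = -2(r(k-1) + 1).
Hence r(k) = -1·(-2)^k - 1.
r(24) = -1·(-2)^{24} - 1 = -1·16777216 - 1 = -16777217.

-16777217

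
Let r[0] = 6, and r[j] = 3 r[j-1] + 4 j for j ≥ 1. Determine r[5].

r[1] = 3(6) + 4 = 22
r[2] = 3(22) + 8 = 74
r[3] = 3(74) + 12 = 234
r[4] = 3(234) + 16 = 718
r[5] = 3(718) + 20 = 2174

2174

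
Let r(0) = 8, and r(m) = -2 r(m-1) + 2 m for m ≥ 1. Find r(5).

r(1) = -2(8) + 2 = -14
r(2) = -2(-14) + 4 = 32
r(3) = -2(32) + 6 = -58
r(4) = -2(-58) + 8 = 124
r(5) = -2(124) + 10 = -238

-238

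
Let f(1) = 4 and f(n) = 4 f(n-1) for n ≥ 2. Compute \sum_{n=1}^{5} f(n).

f(2) = 4·4 = 16
f(3) = 4·16 = 64
f(4) = 4·64 = 256
f(5) = 4·256 = 1024
Sum = 4 + 16 + 64 + 256 + 1024 = 1364

1364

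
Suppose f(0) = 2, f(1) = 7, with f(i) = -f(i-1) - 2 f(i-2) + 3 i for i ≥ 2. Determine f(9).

-89

f(2) = -7 - 2(2) + 6 = -5
f(3) = -(-5) - 2(7) + 9 = 0
f(4) = -0 - 2(-5) + 12 = 22
f(5) = -22 - 2(0) + 15 = -7
f(6) = -(-7) - 2(22) + 18 = -19
f(7) = -(-19) - 2(-7) + 21 = 54
f(8) = -54 - 2(-19) + 24 = 8
f(9) = -8 - 2(54) + 27 = -89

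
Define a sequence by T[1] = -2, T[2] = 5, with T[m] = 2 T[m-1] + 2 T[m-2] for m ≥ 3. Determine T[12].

64608

T[3] = 2*5 + 2*(-2) = 6
T[4] = 2*6 + 2*5 = 22
T[5] = 2*22 + 2*6 = 56
T[6] = 2*56 + 2*22 = 156
T[7] = 2*156 + 2*56 = 424
T[8] = 2*424 + 2*156 = 1160
T[9] = 2*1160 + 2*424 = 3168
T[10] = 2*3168 + 2*1160 = 8656
T[11] = 2*8656 + 2*3168 = 23648
T[12] = 2*23648 + 2*8656 = 64608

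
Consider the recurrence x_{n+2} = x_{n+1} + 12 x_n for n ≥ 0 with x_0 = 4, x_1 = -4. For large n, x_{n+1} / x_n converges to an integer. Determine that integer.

4

The characteristic equation is r^2 - r - 12 = 0, which factors as (r - 4)(r + 3) = 0.
So the roots are 4 and -3. Since |4| > |-3| and the coefficient of 4^n is non-zero, the ratio tends to 4.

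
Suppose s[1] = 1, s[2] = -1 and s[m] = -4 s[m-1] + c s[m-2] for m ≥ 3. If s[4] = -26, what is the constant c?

s[3] = 4 + c
s[4] = -16 - 5c
So -16 - 5c = -26, giving c = 2.

2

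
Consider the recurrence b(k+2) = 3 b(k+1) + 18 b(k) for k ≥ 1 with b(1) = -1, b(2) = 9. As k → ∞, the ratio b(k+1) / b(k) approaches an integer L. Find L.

6

The characteristic equation is r^2 - 3r - 18 = 0, which factors as (r - 6)(r + 3) = 0.
So the roots are 6 and -3. Since |6| > |-3| and the coefficient of 6^k is non-zero, the ratio tends to 6.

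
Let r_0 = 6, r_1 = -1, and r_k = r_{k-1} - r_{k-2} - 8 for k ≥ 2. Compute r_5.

-1

r_2 = (-1) - 6 - 8 = -15
r_3 = (-15) - (-1) - 8 = -22
r_4 = (-22) - (-15) - 8 = -15
r_5 = (-15) - (-22) - 8 = -1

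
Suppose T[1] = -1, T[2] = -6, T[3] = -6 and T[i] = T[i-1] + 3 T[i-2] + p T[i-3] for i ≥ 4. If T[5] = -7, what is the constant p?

-5

T[4] = -24 - p
T[5] = -42 - 7p
So -42 - 7p = -7, giving p = -5.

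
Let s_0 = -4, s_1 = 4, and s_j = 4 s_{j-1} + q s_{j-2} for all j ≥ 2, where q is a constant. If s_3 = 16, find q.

4

s_2 = 16 - 4q
s_3 = 64 - 12q
So 64 - 12q = 16, giving q = 4.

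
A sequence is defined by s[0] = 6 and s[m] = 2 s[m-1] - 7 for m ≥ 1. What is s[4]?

s[1] = 2·6 - 7 = 5
s[2] = 2·5 - 7 = 3
s[3] = 2·3 - 7 = -1
s[4] = 2·(-1) - 7 = -9

-9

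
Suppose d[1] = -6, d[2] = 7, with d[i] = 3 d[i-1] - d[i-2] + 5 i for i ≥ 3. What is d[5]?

d[3] = 3*7 - (-6) + 15 = 42
d[4] = 3*42 - 7 + 20 = 139
d[5] = 3*139 - 42 + 25 = 400

400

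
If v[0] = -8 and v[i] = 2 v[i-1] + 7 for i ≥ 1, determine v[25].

-33554439

The fixed point is 7/(1 - 2) = -7, so v[i] + 7 = 2(v[i-1] + 7).
Hence v[i] = -1·2^i - 7.
v[25] = -1·2^{25} - 7 = -1·33554432 - 7 = -33554439.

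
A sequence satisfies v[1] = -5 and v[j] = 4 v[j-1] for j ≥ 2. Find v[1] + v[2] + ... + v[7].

v[2] = 4*(-5) = -20
v[3] = 4*(-20) = -80
v[4] = 4*(-80) = -320
v[5] = 4*(-320) = -1280
v[6] = 4*(-1280) = -5120
v[7] = 4*(-5120) = -20480
Sum = (-5) + (-20) + (-80) + (-320) + (-1280) + (-5120) + (-20480) = -27305

-27305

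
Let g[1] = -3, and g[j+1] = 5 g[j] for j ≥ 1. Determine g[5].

-1875

g[2] = 5*(-3) = -15
g[3] = 5*(-15) = -75
g[4] = 5*(-75) = -375
g[5] = 5*(-375) = -1875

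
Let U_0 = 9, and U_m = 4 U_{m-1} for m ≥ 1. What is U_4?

2304

U_1 = 4·9 = 36
U_2 = 4·36 = 144
U_3 = 4·144 = 576
U_4 = 4·576 = 2304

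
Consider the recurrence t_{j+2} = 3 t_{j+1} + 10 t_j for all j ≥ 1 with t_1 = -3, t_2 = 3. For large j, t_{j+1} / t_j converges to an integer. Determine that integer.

5

The characteristic equation is r^2 - 3r - 10 = 0, which factors as (r - 5)(r + 2) = 0.
So the roots are 5 and -2. Since |5| > |-2| and the coefficient of 5^j is non-zero, the ratio tends to 5.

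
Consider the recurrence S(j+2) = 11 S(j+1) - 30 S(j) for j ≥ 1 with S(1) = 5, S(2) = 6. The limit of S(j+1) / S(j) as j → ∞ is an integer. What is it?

6

The characteristic equation is r^2 - 11r + 30 = 0, which factors as (r - 6)(r - 5) = 0.
So the roots are 6 and 5. Since |6| > |5| and the coefficient of 6^j is non-zero, the ratio tends to 6.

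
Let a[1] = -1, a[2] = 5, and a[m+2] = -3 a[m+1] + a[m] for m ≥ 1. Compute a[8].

6305

a[3] = -3(5) + (-1) = -16
a[4] = -3(-16) + 5 = 53
a[5] = -3(53) + (-16) = -175
a[6] = -3(-175) + 53 = 578
a[7] = -3(578) + (-175) = -1909
a[8] = -3(-1909) + 578 = 6305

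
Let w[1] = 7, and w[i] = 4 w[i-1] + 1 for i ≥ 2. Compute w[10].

1922389

w[2] = 4(7) + 1 = 29
w[3] = 4(29) + 1 = 117
w[4] = 4(117) + 1 = 469
w[5] = 4(469) + 1 = 1877
w[6] = 4(1877) + 1 = 7509
w[7] = 4(7509) + 1 = 30037
w[8] = 4(30037) + 1 = 120149
w[9] = 4(120149) + 1 = 480597
w[10] = 4(480597) + 1 = 1922389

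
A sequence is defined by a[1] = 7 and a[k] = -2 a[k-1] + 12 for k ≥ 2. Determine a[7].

196

a[2] = -2·7 + 12 = -2
a[3] = -2·(-2) + 12 = 16
a[4] = -2·16 + 12 = -20
a[5] = -2·(-20) + 12 = 52
a[6] = -2·52 + 12 = -92
a[7] = -2·(-92) + 12 = 196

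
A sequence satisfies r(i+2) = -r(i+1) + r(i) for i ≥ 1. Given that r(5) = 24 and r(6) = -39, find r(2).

-6

Rearranging, r(i-2) = r(i) + r(i-1).
r(4) = -39 + 24 = -15
r(3) = 24 + (-15) = 9
r(2) = -15 + 9 = -6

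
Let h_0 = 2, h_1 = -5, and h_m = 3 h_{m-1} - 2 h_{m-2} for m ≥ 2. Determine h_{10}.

h_2 = 3·(-5) - 2·2 = -19
h_3 = 3·(-19) - 2·(-5) = -47
h_4 = 3·(-47) - 2·(-19) = -103
h_5 = 3·(-103) - 2·(-47) = -215
h_6 = 3·(-215) - 2·(-103) = -439
h_7 = 3·(-439) - 2·(-215) = -887
h_8 = 3·(-887) - 2·(-439) = -1783
h_9 = 3·(-1783) - 2·(-887) = -3575
h_{10} = 3·(-3575) - 2·(-1783) = -7159

-7159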